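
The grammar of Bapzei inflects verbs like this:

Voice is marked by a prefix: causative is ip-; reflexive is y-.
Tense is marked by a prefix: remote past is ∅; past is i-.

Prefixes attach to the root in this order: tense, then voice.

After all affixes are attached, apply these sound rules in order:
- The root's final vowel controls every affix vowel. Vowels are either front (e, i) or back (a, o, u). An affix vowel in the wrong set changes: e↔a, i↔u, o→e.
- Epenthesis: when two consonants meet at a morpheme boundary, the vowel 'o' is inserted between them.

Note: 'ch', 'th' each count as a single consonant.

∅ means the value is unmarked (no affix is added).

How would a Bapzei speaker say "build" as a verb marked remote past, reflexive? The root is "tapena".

tense = remote past: zero marking, form stays tapena.
Attach voice reflexive y- → ytapena.
Vowel harmony: no change.
Apply epenthesis: ytapena → yotapena.

yotapena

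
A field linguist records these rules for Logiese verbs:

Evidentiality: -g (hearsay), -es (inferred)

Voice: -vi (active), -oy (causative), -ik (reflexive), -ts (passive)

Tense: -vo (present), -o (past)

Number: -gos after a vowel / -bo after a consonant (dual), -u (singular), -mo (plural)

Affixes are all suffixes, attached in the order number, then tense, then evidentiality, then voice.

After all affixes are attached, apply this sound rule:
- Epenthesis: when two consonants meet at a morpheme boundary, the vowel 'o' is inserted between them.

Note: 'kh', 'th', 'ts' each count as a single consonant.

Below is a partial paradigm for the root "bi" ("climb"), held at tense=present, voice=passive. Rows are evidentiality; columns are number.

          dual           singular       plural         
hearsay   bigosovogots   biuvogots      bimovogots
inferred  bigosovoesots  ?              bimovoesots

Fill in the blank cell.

biuvoesots

Attach number singular -u → biu.
Attach tense present -vo → biuvo.
Attach evidentiality inferred -es → biuvoes.
Attach voice passive -ts → biuvoests.
Apply epenthesis: biuvoests → biuvoesots.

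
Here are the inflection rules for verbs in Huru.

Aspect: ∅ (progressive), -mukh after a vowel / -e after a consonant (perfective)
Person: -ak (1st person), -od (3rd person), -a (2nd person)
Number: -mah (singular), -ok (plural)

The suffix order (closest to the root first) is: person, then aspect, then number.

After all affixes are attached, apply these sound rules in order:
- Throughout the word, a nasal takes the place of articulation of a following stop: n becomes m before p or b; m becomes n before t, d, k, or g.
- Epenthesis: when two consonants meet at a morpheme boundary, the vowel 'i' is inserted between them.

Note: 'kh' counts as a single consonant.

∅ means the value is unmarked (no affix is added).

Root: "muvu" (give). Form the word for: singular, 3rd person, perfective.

muvuodemah

Attach person 3rd person -od → muvuod.
Attach aspect perfective -e (after consonant 'd') → muvuode.
Attach number singular -mah → muvuodemah.
Nasal assimilation: no change.
Epenthesis: no change.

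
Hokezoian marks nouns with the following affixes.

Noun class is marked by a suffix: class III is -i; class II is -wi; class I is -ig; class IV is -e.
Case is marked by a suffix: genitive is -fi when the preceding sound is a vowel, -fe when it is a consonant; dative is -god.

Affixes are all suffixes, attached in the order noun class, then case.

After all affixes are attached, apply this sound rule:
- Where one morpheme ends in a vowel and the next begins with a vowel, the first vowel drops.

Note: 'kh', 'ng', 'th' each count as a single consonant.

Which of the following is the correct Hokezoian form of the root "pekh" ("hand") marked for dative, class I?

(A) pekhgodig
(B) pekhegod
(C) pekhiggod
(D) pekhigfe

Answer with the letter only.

C

Attach noun class class I -ig → pekhig.
Attach case dative -god → pekhiggod.
Vowel deletion: no change.
So the correct form is pekhiggod, option (C).
(B) pekhegod is wrong: it uses class IV instead of class I for noun class.
(A) pekhgodig is wrong: it has the affixes in the wrong order.
(D) pekhigfe is wrong: it uses genitive instead of dative for case.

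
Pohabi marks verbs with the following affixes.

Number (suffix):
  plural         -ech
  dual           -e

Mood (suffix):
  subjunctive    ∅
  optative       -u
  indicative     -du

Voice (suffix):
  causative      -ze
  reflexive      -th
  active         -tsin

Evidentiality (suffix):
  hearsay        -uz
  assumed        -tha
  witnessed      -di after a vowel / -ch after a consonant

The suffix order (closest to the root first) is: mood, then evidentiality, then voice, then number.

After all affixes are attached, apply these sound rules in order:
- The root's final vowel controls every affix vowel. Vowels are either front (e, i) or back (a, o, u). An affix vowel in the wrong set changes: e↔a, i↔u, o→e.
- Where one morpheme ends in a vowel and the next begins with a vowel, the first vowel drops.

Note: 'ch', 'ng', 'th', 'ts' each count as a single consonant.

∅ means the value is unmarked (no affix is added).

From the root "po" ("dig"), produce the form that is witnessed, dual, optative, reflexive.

pudutha

Attach mood optative -u → pou.
Attach evidentiality witnessed -di (after vowel 'u') → poudi.
Attach voice reflexive -th → poudith.
Attach number dual -e → poudithe.
Apply vowel harmony: poudithe → poudutha.
Apply vowel deletion: poudutha → pudutha.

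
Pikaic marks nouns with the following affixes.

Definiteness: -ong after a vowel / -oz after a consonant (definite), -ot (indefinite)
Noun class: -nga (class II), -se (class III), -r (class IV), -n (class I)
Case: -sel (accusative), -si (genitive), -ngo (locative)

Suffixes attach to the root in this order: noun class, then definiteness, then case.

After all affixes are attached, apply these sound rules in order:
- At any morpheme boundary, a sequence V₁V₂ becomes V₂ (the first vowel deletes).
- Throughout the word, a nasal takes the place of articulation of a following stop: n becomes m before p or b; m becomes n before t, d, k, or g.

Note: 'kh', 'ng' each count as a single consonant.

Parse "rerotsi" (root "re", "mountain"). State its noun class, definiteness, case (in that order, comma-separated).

Segment: re-r-ot-si.
noun class: -r → class IV.
definiteness: -ot → indefinite.
case: -si → genitive.

class IV, indefinite, genitive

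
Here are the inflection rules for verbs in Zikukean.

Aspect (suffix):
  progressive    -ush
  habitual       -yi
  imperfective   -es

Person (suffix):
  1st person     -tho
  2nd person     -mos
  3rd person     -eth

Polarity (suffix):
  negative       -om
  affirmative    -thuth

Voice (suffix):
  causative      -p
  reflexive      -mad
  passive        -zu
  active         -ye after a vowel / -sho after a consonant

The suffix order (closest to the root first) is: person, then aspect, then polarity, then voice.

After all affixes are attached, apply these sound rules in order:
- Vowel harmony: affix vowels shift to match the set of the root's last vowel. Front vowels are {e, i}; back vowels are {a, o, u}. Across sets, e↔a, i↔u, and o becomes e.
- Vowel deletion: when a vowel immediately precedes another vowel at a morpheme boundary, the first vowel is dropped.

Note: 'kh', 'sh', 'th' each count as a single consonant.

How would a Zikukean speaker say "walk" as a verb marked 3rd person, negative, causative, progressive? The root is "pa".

pathushomp

Attach person 3rd person -eth → paeth.
Attach aspect progressive -ush → paethush.
Attach polarity negative -om → paethushom.
Attach voice causative -p → paethushomp.
Apply vowel harmony: paethushomp → paathushomp.
Apply vowel deletion: paathushomp → pathushomp.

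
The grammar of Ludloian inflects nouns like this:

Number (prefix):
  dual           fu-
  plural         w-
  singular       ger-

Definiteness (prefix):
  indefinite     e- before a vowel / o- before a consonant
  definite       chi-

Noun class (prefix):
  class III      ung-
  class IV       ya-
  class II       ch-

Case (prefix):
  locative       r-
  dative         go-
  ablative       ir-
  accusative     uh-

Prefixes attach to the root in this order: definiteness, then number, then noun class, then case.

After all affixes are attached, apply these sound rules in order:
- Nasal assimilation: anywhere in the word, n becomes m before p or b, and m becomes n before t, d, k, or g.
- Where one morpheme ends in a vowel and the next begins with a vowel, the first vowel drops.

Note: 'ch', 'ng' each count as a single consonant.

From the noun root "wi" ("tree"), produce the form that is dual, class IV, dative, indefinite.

goyafowi

Attach definiteness indefinite o- (before consonant 'w') → owi.
Attach number dual fu- → fuowi.
Attach noun class class IV ya- → yafuowi.
Attach case dative go- → goyafuowi.
Nasal assimilation: no change.
Apply vowel deletion: goyafuowi → goyafowi.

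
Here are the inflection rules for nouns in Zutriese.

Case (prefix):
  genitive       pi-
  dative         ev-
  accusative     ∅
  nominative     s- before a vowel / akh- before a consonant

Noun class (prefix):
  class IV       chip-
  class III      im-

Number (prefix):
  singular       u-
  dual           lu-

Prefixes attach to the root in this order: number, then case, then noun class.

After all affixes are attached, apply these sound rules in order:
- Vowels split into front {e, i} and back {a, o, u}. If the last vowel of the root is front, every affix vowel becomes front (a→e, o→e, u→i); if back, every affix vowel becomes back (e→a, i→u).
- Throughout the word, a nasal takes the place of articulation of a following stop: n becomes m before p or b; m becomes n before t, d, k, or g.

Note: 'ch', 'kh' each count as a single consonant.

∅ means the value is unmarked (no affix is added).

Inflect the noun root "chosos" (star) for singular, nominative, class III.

Attach number singular u- → uchosos.
Attach case nominative s- (before vowel 'u') → suchosos.
Attach noun class class III im- → imsuchosos.
Apply vowel harmony: imsuchosos → umsuchosos.
Nasal assimilation: no change.

umsuchosos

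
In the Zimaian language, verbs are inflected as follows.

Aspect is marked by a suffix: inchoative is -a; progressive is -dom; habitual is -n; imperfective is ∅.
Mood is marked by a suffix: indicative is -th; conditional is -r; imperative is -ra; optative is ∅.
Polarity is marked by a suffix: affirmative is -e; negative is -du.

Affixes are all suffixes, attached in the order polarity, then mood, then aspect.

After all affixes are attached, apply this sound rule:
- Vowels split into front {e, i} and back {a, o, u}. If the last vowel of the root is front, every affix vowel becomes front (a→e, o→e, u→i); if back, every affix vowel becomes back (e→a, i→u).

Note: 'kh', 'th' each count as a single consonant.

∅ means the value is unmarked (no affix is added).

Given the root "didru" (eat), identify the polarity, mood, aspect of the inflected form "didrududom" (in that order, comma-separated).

negative, optative, progressive

Segment: didru-du-dom.
polarity: -du → negative.
mood: ∅ → optative.
aspect: -dom → progressive.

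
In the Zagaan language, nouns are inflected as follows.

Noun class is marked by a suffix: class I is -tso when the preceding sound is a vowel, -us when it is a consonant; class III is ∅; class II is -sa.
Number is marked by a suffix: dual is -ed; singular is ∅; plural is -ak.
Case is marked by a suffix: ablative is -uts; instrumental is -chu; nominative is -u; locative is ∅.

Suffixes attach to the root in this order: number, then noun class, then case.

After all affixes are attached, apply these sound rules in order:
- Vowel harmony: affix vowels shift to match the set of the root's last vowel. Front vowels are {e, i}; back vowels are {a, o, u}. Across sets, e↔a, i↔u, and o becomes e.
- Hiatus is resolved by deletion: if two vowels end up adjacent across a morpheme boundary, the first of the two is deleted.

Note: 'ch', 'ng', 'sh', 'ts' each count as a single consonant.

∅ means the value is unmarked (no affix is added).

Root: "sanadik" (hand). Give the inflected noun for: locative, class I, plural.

Attach number plural -ak → sanadikak.
Attach noun class class I -us (after consonant 'k') → sanadikakus.
case = locative: zero marking, form stays sanadikakus.
Apply vowel harmony: sanadikakus → sanadikekis.
Vowel deletion: no change.

sanadikekis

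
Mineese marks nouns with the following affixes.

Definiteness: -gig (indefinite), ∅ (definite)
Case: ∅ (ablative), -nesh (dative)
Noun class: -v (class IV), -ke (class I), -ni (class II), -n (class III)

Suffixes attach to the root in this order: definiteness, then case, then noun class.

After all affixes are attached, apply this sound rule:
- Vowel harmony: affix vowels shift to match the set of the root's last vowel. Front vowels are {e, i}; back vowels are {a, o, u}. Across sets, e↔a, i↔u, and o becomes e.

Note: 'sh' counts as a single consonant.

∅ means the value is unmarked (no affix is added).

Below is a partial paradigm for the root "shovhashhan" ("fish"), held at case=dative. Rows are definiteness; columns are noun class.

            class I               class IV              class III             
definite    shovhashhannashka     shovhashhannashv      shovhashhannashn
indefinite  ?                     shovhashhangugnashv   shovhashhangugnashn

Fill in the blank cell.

shovhashhangugnashka

Attach definiteness indefinite -gig → shovhashhangig.
Attach case dative -nesh → shovhashhangignesh.
Attach noun class class I -ke → shovhashhangigneshke.
Apply vowel harmony: shovhashhangigneshke → shovhashhangugnashka.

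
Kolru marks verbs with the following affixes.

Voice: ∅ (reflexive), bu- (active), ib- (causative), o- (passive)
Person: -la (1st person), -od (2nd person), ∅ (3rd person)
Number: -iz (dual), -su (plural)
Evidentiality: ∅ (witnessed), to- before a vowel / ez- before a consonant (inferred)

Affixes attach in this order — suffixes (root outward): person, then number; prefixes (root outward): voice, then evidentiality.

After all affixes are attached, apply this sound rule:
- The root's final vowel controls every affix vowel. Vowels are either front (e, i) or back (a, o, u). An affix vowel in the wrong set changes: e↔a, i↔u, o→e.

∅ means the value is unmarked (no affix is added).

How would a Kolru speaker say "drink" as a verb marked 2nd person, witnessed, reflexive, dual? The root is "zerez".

zerezediz

voice = reflexive: zero marking, form stays zerez.
evidentiality = witnessed: zero marking, form stays zerez.
Attach person 2nd person -od → zerezod.
Attach number dual -iz → zerezodiz.
Apply vowel harmony: zerezodiz → zerezediz.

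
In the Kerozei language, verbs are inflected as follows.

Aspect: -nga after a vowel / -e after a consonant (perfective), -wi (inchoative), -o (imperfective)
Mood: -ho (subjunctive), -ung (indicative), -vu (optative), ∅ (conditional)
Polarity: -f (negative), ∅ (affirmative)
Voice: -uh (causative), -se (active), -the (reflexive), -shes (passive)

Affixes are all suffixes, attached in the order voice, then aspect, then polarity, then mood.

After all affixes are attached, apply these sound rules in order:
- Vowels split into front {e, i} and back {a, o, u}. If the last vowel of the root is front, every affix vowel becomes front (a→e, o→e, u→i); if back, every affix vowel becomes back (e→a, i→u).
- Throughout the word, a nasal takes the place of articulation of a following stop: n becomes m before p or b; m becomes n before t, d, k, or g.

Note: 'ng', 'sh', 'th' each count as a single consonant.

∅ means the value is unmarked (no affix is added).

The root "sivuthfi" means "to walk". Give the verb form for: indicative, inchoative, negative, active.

sivuthfisewifing

Attach voice active -se → sivuthfise.
Attach aspect inchoative -wi → sivuthfisewi.
Attach polarity negative -f → sivuthfisewif.
Attach mood indicative -ung → sivuthfisewifung.
Apply vowel harmony: sivuthfisewifung → sivuthfisewifing.
Nasal assimilation: no change.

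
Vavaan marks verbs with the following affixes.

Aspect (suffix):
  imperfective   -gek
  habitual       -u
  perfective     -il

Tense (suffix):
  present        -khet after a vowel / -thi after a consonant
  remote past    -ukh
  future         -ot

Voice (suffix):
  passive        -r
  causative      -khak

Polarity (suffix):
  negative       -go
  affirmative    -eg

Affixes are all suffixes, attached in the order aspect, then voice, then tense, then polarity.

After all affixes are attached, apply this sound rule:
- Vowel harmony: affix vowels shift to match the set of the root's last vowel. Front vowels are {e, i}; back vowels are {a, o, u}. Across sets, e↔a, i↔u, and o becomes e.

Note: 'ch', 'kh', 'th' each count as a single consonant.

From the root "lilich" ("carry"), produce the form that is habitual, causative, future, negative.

Attach aspect habitual -u → lilichu.
Attach voice causative -khak → lilichukhak.
Attach tense future -ot → lilichukhakot.
Attach polarity negative -go → lilichukhakotgo.
Apply vowel harmony: lilichukhakotgo → lilichikheketge.

lilichikheketge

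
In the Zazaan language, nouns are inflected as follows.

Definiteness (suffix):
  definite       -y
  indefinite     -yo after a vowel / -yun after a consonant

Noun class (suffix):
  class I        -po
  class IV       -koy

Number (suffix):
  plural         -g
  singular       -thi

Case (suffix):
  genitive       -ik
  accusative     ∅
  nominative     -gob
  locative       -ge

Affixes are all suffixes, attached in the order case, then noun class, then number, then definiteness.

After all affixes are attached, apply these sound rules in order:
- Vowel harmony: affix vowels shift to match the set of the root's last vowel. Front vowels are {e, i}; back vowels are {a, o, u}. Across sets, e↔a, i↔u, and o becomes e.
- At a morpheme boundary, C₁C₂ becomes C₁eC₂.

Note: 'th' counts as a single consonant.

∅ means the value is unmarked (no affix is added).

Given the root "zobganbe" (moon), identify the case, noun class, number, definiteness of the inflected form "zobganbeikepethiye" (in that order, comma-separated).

genitive, class I, singular, indefinite

Segment: zobganbe-ik-po-thi-yo.
case: -ik → genitive.
noun class: -po → class I.
number: -thi → singular.
definiteness: -yo/yun → indefinite.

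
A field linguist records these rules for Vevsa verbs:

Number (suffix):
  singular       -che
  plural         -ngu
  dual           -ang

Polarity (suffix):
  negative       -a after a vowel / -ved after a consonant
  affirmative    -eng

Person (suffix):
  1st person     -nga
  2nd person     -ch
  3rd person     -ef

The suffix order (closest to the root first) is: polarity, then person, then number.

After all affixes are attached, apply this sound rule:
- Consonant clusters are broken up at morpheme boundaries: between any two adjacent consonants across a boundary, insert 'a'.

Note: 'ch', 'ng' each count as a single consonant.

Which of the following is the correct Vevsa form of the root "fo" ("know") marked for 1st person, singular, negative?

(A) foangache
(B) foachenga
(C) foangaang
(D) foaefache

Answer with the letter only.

A

Attach polarity negative -a (after vowel 'o') → foa.
Attach person 1st person -nga → foanga.
Attach number singular -che → foangache.
Epenthesis: no change.
So the correct form is foangache, option (A).
(D) foaefache is wrong: it uses 3rd person instead of 1st person for person.
(B) foachenga is wrong: it has the affixes in the wrong order.
(C) foangaang is wrong: it uses dual instead of singular for number.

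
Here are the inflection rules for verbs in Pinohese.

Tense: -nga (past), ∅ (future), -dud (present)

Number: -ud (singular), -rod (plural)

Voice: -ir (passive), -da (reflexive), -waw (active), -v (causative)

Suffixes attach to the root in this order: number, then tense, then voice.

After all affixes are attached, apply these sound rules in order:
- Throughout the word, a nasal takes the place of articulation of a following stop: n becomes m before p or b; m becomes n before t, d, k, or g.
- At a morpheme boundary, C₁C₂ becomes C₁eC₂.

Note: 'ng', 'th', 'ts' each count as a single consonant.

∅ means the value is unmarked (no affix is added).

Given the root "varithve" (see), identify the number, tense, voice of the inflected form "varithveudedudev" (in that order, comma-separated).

Segment: varithve-ud-dud-v.
number: -ud → singular.
tense: -dud → present.
voice: -v → causative.

singular, present, causative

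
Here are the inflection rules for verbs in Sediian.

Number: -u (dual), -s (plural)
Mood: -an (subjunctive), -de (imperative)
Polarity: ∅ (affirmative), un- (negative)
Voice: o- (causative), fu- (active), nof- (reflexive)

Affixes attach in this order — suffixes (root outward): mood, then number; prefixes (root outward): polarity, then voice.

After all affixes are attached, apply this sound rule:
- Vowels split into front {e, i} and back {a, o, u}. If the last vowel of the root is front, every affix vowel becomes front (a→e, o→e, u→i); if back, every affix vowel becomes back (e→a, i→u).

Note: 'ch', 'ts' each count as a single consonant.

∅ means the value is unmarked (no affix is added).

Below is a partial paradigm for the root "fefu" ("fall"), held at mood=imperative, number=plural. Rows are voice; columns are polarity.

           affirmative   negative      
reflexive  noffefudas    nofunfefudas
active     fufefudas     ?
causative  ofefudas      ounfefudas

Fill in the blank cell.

Attach mood imperative -de → fefude.
Attach polarity negative un- → unfefude.
Attach voice active fu- → fuunfefude.
Attach number plural -s → fuunfefudes.
Apply vowel harmony: fuunfefudes → fuunfefudas.

fuunfefudas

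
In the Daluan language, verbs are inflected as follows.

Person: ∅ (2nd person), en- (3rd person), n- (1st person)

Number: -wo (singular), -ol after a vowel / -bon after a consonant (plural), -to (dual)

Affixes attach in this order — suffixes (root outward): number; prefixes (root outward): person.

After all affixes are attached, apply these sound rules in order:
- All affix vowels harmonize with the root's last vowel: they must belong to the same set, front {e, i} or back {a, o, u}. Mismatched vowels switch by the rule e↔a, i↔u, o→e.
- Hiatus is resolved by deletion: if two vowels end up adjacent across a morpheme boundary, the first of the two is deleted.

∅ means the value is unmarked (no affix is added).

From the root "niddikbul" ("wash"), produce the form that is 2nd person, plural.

person = 2nd person: zero marking, form stays niddikbul.
Attach number plural -bon (after consonant 'l') → niddikbulbon.
Vowel harmony: no change.
Vowel deletion: no change.

niddikbulbon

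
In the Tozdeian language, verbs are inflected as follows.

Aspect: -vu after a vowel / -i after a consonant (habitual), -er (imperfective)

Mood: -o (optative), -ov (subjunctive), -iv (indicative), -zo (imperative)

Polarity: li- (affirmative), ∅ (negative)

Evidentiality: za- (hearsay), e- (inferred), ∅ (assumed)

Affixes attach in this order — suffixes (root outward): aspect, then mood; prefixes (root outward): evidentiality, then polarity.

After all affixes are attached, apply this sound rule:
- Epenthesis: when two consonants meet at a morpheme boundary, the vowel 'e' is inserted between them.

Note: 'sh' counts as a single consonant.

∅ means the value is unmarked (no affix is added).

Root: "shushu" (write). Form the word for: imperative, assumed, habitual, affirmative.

lishushuvuzo

Attach aspect habitual -vu (after vowel 'u') → shushuvu.
evidentiality = assumed: zero marking, form stays shushuvu.
Attach mood imperative -zo → shushuvuzo.
Attach polarity affirmative li- → lishushuvuzo.
Epenthesis: no change.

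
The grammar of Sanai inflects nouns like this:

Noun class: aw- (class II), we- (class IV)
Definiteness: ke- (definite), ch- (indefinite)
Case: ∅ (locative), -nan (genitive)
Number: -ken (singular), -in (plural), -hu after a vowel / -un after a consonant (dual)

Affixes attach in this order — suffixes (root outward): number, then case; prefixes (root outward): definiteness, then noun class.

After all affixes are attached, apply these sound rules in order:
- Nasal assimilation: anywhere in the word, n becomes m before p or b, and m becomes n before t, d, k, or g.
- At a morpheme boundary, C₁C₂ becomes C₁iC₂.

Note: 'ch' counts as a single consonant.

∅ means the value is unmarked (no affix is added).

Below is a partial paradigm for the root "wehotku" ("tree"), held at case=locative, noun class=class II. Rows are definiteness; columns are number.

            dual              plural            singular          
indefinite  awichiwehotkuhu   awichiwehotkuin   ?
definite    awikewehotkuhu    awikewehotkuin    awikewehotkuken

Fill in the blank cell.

awichiwehotkuken

Attach number singular -ken → wehotkuken.
Attach definiteness indefinite ch- → chwehotkuken.
case = locative: zero marking, form stays chwehotkuken.
Attach noun class class II aw- → awchwehotkuken.
Nasal assimilation: no change.
Apply epenthesis: awchwehotkuken → awichiwehotkuken.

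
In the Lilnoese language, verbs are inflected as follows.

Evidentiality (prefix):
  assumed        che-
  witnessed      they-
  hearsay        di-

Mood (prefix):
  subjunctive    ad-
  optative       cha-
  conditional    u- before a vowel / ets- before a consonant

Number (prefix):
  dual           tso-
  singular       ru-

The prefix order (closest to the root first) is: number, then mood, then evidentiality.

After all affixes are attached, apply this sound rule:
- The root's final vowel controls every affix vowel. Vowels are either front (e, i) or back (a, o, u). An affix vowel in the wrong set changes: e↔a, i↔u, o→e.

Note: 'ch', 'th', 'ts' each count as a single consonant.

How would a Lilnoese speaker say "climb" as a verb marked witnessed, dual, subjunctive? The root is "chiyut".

Attach number dual tso- → tsochiyut.
Attach mood subjunctive ad- → adtsochiyut.
Attach evidentiality witnessed they- → theyadtsochiyut.
Apply vowel harmony: theyadtsochiyut → thayadtsochiyut.

thayadtsochiyut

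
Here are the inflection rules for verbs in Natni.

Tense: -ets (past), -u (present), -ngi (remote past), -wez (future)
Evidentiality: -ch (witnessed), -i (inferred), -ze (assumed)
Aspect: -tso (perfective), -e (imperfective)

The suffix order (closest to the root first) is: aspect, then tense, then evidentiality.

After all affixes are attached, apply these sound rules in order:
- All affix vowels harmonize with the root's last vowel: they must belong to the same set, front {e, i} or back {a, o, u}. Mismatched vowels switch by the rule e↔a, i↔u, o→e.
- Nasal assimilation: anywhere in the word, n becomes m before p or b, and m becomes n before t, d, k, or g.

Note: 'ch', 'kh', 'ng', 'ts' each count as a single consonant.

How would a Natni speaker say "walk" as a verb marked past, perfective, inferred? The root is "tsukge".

tsukgetseetsi

Attach aspect perfective -tso → tsukgetso.
Attach tense past -ets → tsukgetsoets.
Attach evidentiality inferred -i → tsukgetsoetsi.
Apply vowel harmony: tsukgetsoetsi → tsukgetseetsi.
Nasal assimilation: no change.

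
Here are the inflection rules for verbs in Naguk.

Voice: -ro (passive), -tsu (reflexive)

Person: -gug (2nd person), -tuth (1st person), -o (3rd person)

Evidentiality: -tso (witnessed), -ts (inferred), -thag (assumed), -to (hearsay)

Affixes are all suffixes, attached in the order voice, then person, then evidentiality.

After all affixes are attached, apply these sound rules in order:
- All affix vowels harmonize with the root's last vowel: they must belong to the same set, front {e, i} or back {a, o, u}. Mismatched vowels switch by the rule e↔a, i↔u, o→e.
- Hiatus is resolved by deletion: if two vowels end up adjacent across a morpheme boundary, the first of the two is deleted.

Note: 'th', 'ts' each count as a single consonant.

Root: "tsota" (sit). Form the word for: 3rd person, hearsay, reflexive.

Attach voice reflexive -tsu → tsotatsu.
Attach person 3rd person -o → tsotatsuo.
Attach evidentiality hearsay -to → tsotatsuoto.
Vowel harmony: no change.
Apply vowel deletion: tsotatsuoto → tsotatsoto.

tsotatsoto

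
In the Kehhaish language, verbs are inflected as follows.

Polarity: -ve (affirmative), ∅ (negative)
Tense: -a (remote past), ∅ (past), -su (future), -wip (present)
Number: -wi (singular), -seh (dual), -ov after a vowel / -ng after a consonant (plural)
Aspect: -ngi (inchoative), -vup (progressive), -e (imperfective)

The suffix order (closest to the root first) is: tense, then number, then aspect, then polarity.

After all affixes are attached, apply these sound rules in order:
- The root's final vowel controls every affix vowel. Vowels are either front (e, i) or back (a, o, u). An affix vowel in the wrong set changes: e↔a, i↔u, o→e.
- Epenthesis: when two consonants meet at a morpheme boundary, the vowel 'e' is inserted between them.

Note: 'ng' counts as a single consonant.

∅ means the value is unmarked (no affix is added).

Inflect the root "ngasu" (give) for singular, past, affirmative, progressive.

tense = past: zero marking, form stays ngasu.
Attach number singular -wi → ngasuwi.
Attach aspect progressive -vup → ngasuwivup.
Attach polarity affirmative -ve → ngasuwivupve.
Apply vowel harmony: ngasuwivupve → ngasuwuvupva.
Apply epenthesis: ngasuwuvupva → ngasuwuvupeva.

ngasuwuvupeva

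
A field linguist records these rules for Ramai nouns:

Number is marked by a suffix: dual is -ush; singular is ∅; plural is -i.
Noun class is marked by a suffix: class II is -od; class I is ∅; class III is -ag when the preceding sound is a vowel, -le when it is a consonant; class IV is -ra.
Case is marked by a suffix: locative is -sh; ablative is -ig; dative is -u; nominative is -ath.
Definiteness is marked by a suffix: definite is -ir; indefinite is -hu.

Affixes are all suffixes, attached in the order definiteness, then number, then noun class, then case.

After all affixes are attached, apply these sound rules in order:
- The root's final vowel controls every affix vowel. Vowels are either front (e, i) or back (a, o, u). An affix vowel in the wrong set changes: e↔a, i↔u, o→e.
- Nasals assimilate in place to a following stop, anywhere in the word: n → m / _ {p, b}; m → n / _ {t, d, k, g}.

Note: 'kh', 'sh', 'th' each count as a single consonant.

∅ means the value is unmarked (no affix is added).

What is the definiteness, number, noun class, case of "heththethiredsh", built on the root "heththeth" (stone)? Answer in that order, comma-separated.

definite, singular, class II, locative

Segment: heththeth-ir-od-sh.
definiteness: -ir → definite.
number: ∅ → singular.
noun class: -od → class II.
case: -sh → locative.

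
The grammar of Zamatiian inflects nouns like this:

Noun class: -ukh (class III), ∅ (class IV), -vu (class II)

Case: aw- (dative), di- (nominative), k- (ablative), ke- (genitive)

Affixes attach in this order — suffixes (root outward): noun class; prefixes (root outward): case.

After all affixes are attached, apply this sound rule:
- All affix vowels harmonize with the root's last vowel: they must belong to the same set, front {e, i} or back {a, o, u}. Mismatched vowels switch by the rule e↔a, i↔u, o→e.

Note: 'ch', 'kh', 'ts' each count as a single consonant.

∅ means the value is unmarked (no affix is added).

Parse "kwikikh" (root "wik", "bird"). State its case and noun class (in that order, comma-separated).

ablative, class III

Segment: k-wik-ukh.
case: k- → ablative.
noun class: -ukh → class III.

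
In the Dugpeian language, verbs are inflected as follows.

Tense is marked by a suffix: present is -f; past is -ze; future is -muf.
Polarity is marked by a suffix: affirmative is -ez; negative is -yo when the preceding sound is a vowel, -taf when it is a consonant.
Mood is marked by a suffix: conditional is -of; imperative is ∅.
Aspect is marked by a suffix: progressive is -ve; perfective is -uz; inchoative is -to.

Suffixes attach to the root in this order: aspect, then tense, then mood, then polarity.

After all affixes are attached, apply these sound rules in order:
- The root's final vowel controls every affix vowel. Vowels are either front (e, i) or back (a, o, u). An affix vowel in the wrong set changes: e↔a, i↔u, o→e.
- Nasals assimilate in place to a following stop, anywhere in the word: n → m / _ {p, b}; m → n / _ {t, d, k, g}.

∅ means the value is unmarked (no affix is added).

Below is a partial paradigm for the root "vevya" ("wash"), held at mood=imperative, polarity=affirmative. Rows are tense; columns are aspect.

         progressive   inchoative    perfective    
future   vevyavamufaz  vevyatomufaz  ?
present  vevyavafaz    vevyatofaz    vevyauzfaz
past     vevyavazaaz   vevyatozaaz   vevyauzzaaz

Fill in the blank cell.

Attach aspect perfective -uz → vevyauz.
Attach tense future -muf → vevyauzmuf.
mood = imperative: zero marking, form stays vevyauzmuf.
Attach polarity affirmative -ez → vevyauzmufez.
Apply vowel harmony: vevyauzmufez → vevyauzmufaz.
Nasal assimilation: no change.

vevyauzmufaz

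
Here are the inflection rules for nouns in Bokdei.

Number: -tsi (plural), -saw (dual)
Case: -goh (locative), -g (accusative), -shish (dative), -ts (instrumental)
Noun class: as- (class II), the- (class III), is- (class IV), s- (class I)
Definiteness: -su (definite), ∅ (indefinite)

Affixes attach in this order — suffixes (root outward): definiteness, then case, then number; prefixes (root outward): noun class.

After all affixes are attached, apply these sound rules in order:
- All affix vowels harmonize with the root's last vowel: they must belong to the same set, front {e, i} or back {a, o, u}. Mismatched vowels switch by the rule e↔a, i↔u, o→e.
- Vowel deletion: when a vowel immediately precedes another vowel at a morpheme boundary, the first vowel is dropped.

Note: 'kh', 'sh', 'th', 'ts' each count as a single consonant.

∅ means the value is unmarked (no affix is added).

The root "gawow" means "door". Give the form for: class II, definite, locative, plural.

asgawowsugohtsu

Attach definiteness definite -su → gawowsu.
Attach case locative -goh → gawowsugoh.
Attach number plural -tsi → gawowsugohtsi.
Attach noun class class II as- → asgawowsugohtsi.
Apply vowel harmony: asgawowsugohtsi → asgawowsugohtsu.
Vowel deletion: no change.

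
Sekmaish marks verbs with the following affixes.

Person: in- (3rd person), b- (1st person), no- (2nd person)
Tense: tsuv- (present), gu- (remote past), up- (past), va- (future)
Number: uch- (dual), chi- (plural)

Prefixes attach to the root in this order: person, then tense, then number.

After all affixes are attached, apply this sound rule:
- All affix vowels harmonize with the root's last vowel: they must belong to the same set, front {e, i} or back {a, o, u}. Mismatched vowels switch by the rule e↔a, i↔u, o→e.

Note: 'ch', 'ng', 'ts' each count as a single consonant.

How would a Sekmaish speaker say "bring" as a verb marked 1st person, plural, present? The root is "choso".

chutsuvbchoso

Attach person 1st person b- → bchoso.
Attach tense present tsuv- → tsuvbchoso.
Attach number plural chi- → chitsuvbchoso.
Apply vowel harmony: chitsuvbchoso → chutsuvbchoso.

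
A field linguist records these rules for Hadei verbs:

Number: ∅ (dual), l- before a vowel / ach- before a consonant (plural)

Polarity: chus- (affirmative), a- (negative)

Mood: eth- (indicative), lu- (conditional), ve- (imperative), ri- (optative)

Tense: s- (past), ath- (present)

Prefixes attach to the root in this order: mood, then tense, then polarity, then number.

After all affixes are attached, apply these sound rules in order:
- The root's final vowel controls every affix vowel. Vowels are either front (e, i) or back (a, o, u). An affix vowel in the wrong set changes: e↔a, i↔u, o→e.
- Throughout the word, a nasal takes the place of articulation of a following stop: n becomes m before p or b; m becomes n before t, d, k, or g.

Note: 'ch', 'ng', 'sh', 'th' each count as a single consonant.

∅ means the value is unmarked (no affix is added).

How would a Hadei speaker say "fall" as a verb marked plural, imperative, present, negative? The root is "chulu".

laathvachulu

Attach mood imperative ve- → vechulu.
Attach tense present ath- → athvechulu.
Attach polarity negative a- → aathvechulu.
Attach number plural l- (before vowel 'a') → laathvechulu.
Apply vowel harmony: laathvechulu → laathvachulu.
Nasal assimilation: no change.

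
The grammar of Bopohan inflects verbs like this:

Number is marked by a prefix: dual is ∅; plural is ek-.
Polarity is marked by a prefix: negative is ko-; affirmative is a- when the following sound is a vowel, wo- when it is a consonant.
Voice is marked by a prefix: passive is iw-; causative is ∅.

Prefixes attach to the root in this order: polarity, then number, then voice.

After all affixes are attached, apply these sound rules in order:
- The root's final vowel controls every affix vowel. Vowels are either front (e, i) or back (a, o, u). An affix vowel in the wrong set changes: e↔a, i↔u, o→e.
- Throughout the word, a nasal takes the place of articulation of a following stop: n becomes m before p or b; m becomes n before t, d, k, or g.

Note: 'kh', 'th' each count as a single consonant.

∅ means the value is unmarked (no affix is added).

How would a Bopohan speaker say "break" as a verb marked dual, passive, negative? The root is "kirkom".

uwkokirkom

Attach polarity negative ko- → kokirkom.
number = dual: zero marking, form stays kokirkom.
Attach voice passive iw- → iwkokirkom.
Apply vowel harmony: iwkokirkom → uwkokirkom.
Nasal assimilation: no change.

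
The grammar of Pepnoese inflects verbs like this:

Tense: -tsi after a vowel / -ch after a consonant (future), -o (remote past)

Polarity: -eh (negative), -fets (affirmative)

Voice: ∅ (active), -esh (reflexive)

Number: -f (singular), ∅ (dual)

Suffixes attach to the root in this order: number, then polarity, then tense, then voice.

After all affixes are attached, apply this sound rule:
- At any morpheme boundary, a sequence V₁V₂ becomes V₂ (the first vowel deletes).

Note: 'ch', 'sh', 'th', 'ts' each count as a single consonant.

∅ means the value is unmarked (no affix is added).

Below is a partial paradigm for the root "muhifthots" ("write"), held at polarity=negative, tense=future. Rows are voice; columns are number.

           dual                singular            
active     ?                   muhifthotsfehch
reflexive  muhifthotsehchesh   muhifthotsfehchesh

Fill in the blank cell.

muhifthotsehch

number = dual: zero marking, form stays muhifthots.
Attach polarity negative -eh → muhifthotseh.
Attach tense future -ch (after consonant 'h') → muhifthotsehch.
voice = active: zero marking, form stays muhifthotsehch.
Vowel deletion: no change.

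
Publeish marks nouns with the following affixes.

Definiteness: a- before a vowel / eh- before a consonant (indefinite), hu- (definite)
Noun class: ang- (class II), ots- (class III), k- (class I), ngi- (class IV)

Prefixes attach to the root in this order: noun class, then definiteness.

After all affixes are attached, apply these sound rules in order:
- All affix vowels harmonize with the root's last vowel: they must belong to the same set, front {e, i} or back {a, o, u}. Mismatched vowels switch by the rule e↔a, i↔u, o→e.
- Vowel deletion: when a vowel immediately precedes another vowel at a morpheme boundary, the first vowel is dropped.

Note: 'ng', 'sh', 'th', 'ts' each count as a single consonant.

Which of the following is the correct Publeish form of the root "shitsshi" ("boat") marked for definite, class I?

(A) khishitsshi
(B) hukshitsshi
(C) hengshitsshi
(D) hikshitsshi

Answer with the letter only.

Attach noun class class I k- → kshitsshi.
Attach definiteness definite hu- → hukshitsshi.
Apply vowel harmony: hukshitsshi → hikshitsshi.
Vowel deletion: no change.
So the correct form is hikshitsshi, option (D).
(C) hengshitsshi is wrong: it uses class II instead of class I for noun class.
(A) khishitsshi is wrong: it has the affixes in the wrong order.
(B) hukshitsshi is wrong: it fails to apply the sound rule(s).

D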